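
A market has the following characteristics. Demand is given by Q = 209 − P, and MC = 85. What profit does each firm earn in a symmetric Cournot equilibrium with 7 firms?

π_i = 240.25

Inverting demand: P = 209 − Q.
Cournot with 7 identical firms: the symmetric best-response condition is 209 − 8q = 85. Each firm produces q = 15.5, total output Q = 108.5, price P = 100.5.
Each firm's profit = (100.5 − 85)·15.5 = 240.25.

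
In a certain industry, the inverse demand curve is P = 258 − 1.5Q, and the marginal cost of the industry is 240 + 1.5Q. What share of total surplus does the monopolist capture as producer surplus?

PS/TS = 0.75

A monopolist chooses Q where MR = MC. MR = 258 − 3Q; setting this equal to 240 + 1.5Q gives Q = 4 and P = 252.
CS = ½·(258 − 252)·4 = 12.
PS = P·Q − VC(Q) = 252·4 − (240·4 + ½·1.5·4²) = 36.
Share captured = PS/TS = 36/48 = 0.75.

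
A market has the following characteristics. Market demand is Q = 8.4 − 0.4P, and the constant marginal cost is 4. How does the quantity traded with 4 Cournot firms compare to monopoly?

Inverting demand: P = 21 − 2.5Q.
With 4 symmetric Cournot firms, each firm's FOC gives 21 − 12.5q = 4, so q = 1.36, Q = 4·1.36 = 5.44, and P = 7.4.
Monopoly sets MR = MC: 21 − 5Q = 4 ⇒ Q = 3.4, P = 21 − 2.5·3.4 = 12.5.

Cournot: Q = 5.44; Monopoly: Q = 3.4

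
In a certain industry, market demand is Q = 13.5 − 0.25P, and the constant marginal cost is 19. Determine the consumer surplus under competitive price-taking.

CS = 153.125

Inverting demand: P = 54 − 4Q.
Perfect competition: P = MC = 19, so 54 − 4Q = 19 and Q = 8.75.
CS = ½·(54 − 19)·8.75 = 153.125.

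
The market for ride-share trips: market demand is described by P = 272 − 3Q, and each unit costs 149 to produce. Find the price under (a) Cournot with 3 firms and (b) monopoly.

Cournot with 3 identical firms: the symmetric best-response condition is 272 − 12q = 149. Each firm produces q = 10.25, total output Q = 30.75, price P = 179.75.
A monopolist chooses Q where MR = MC. MR = 272 − 6Q; setting this equal to 149 gives Q = 20.5 and P = 210.5.

Cournot: P = 179.75; Monopoly: P = 210.5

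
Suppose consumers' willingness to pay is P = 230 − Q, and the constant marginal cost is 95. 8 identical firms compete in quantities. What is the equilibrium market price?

With 8 symmetric Cournot firms, each firm's FOC gives 230 − 9q = 95, so q = 15, Q = 8·15 = 120, and P = 110.

P = 110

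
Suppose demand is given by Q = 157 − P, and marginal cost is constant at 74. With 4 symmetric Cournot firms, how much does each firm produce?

q_i = 16.6

Inverting demand: P = 157 − Q.
Cournot with 4 identical firms: the symmetric best-response condition is 157 − 5q = 74. Each firm produces q = 16.6, total output Q = 66.4, price P = 90.6.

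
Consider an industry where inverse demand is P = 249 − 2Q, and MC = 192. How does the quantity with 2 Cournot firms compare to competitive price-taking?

In a 2-firm Cournot equilibrium, symmetry and the first-order condition give q = (249 − 192)/(6) = 9.5. So Q = 19 and P = 211.
Under competition P = MC = 192, so Q = (249 − 192)/2 = 28.5.

Cournot: Q = 19; Competition: Q = 28.5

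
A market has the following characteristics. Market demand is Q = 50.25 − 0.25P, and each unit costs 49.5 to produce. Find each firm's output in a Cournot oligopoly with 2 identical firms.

Inverting demand: P = 201 − 4Q.
With 2 symmetric Cournot firms, each firm's FOC gives 201 − 12q = 49.5, so q = 12.625, Q = 2·12.625 = 25.25, and P = 100.

q_i = 12.625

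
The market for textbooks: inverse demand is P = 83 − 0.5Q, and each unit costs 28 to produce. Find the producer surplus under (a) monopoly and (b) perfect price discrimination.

Monopoly sets MR = MC: 83 − Q = 28 ⇒ Q = 55, P = 83 − 0.5·55 = 55.5.
PS = (55.5 − 28)·55 = 1512.5.
With perfect price discrimination, output is the efficient level Q = 110 (where demand meets MC), but every buyer pays their willingness to pay: CS = 0 and PS = total surplus.
PS = ½·(83 − 28)·110 = 3025.

Monopoly: PS = 1512.5; Perfect PD: PS = 3025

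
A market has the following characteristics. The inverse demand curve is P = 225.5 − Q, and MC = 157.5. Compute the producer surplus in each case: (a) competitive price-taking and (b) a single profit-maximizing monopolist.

Competitive firms price at marginal cost: P = 157.5, giving Q = 68.
PS = (157.5 − 157.5)·68 = 0.
Monopoly sets MR = MC: 225.5 − 2Q = 157.5 ⇒ Q = 34, P = 225.5 − 34 = 191.5.
PS = (191.5 − 157.5)·34 = 1156.

Competition: PS = 0; Monopoly: PS = 1156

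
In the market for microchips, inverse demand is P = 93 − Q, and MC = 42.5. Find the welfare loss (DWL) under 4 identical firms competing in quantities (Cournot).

Perfect competition: P = MC = 42.5, so 93 − Q = 42.5 and Q = 50.5.
Cournot with 4 identical firms: the symmetric best-response condition is 93 − 5q = 42.5. Each firm produces q = 10.1, total output Q = 40.4, price P = 52.6.
DWL is the triangle between Q = 40.4 and Q = 50.5: ½·(50.5 − 40.4)·(52.6 − 42.5) = 51.005.

DWL = 51.005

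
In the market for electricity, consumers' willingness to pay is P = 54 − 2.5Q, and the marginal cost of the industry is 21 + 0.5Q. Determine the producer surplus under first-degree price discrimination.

PS = 181.5

Under first-degree price discrimination the firm charges each unit its demand price and produces up to where P = MC, i.e. Q = 11. Consumer surplus is zero; producer surplus equals total surplus.
PS = ½·(54 − 21)·11 = 181.5.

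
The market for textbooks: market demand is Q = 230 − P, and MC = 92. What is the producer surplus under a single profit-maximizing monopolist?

PS = 4761

Inverting demand: P = 230 − Q.
The monopolist equates marginal revenue to marginal cost: 230 − 2Q = 92, so Q = 69. From demand, P = 161.
PS = (161 − 92)·69 = 4761.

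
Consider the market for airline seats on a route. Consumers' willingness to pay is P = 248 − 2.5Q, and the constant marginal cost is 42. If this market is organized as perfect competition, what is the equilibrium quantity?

Q = 82.4

Competitive firms price at marginal cost: P = 42, giving Q = 82.4.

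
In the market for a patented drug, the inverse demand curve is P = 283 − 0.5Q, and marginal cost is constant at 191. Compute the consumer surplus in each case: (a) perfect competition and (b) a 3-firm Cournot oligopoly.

Perfect competition: P = MC = 191, so 283 − 0.5Q = 191 and Q = 184.
CS = ½·(283 − 191)·184 = 8464.
In a 3-firm Cournot equilibrium, symmetry and the first-order condition give q = (283 − 191)/(2) = 46. So Q = 138 and P = 214.
CS = ½·(283 − 214)·138 = 4761.

Competition: CS = 8464; Cournot: CS = 4761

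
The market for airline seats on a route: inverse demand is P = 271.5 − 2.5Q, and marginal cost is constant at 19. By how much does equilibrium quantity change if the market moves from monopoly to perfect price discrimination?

Q rises by 50.5

A monopolist chooses Q where MR = MC. MR = 271.5 − 5Q; setting this equal to 19 gives Q = 50.5 and P = 145.25.
Under first-degree price discrimination the firm charges each unit its demand price and produces up to where P = MC, i.e. Q = 101. Consumer surplus is zero; producer surplus equals total surplus.
Change in equilibrium quantity: 101 − 50.5 = 50.5.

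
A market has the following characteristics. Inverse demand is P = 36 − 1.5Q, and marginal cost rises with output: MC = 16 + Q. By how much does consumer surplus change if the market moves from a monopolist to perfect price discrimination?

Consumer surplus falls by 18.75

A monopolist chooses Q where MR = MC. MR = 36 − 3Q; setting this equal to 16 + Q gives Q = 5 and P = 28.5.
CS = ½·(36 − 28.5)·5 = 18.75.
A perfectly discriminating monopolist sells every unit with P(Q) ≥ MC(Q), so output equals the competitive quantity Q = 8. Each buyer pays their reservation price, so CS = 0 and the firm captures all surplus.
CS = 0.
Change in consumer surplus: 0 − 18.75 = −18.75.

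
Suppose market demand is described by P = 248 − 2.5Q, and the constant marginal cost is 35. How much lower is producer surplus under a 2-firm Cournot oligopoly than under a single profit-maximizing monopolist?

Producer surplus falls by 504.1

Monopoly sets MR = MC: 248 − 5Q = 35 ⇒ Q = 42.6, P = 248 − 2.5·42.6 = 141.5.
PS = (141.5 − 35)·42.6 = 4536.9.
Cournot with 2 identical firms: the symmetric best-response condition is 248 − 7.5q = 35. Each firm produces q = 28.4, total output Q = 56.8, price P = 106.
PS = (106 − 35)·56.8 = 4032.8.
Change in producer surplus: 4032.8 − 4536.9 = −504.1.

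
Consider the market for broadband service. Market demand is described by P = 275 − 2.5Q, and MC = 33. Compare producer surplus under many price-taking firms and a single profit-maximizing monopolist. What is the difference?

Perfect competition: P = MC = 33, so 275 − 2.5Q = 33 and Q = 96.8.
PS = (33 − 33)·96.8 = 0.
Monopoly sets MR = MC: 275 − 5Q = 33 ⇒ Q = 48.4, P = 275 − 2.5·48.4 = 154.
PS = (154 − 33)·48.4 = 5856.4.
Change in producer surplus: 5856.4 − 0 = 5856.4.

Producer surplus rises by 5856.4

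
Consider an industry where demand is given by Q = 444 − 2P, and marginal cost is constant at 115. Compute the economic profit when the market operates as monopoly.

Inverting demand: P = 222 − 0.5Q.
Monopoly sets MR = MC: 222 − Q = 115 ⇒ Q = 107, P = 222 − 0.5·107 = 168.5.
Profit = (168.5 − 115)·107 = 5724.5.

Profit = 5724.5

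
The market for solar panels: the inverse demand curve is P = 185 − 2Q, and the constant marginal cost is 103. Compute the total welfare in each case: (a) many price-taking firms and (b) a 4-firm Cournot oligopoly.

Competition: TS = 1681; Cournot: TS = 1613.76

Under competition P = MC = 103, so Q = (185 − 103)/2 = 41.
CS = ½·(185 − 103)·41 = 1681; PS = (103 − 103)·41 = 0; TS = 1681.
Cournot with 4 identical firms: the symmetric best-response condition is 185 − 10q = 103. Each firm produces q = 8.2, total output Q = 32.8, price P = 119.4.
CS = ½·(185 − 119.4)·32.8 = 1075.84; PS = (119.4 − 103)·32.8 = 537.92; TS = 1613.76.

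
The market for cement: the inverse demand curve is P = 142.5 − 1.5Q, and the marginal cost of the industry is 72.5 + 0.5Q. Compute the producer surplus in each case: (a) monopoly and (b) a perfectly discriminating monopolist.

Monopoly: PS = 700; Perfect PD: PS = 1225

A monopolist chooses Q where MR = MC. MR = 142.5 − 3Q; setting this equal to 72.5 + 0.5Q gives Q = 20 and P = 112.5.
PS = P·Q − VC(Q) = 112.5·20 − (72.5·20 + ½·0.5·20²) = 700.
Under first-degree price discrimination the firm charges each unit its demand price and produces up to where P = MC, i.e. Q = 35. Consumer surplus is zero; producer surplus equals total surplus.
PS = ½·(142.5 − 72.5)·35 = 1225.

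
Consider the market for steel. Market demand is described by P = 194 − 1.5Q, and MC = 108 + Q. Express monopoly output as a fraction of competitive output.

Q_m/Q_c = 0.625

The monopolist equates marginal revenue to marginal cost: 194 − 3Q = 108 + Q, so Q = 21.5. From demand, P = 161.75.
Competitive equilibrium sets price equal to marginal cost: 194 − 1.5Q = 108 + Q, so Q = 34.4 and P = 142.4.
Ratio Q_m/Q_c = 21.5/34.4 = 0.625.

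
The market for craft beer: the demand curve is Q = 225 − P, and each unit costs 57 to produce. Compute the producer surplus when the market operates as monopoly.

PS = 7056

Inverting demand: P = 225 − Q.
Monopoly sets MR = MC: 225 − 2Q = 57 ⇒ Q = 84, P = 225 − 84 = 141.
PS = (141 − 57)·84 = 7056.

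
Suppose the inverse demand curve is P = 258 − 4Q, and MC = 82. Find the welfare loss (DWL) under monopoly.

DWL = 968

Perfect competition: P = MC = 82, so 258 − 4Q = 82 and Q = 44.
Monopoly sets MR = MC: 258 − 8Q = 82 ⇒ Q = 22, P = 258 − 4·22 = 170.
DWL is the triangle between Q = 22 and Q = 44: ½·(44 − 22)·(170 − 82) = 968.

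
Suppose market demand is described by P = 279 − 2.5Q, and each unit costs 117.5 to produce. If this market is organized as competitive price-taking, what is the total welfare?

Competitive firms price at marginal cost: P = 117.5, giving Q = 64.6.
CS = ½·(279 − 117.5)·64.6 = 5216.45; PS = (117.5 − 117.5)·64.6 = 0; TS = 5216.45.

TS = 5216.45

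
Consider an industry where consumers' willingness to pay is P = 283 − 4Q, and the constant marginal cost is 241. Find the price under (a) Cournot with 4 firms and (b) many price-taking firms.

In a 4-firm Cournot equilibrium, symmetry and the first-order condition give q = (283 − 241)/(20) = 2.1. So Q = 8.4 and P = 249.4.
Competitive firms price at marginal cost: P = 241, giving Q = 10.5.

Cournot: P = 249.4; Competition: P = 241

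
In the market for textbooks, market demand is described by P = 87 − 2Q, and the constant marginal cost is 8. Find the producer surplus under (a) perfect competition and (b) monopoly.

Perfect competition: P = MC = 8, so 87 − 2Q = 8 and Q = 39.5.
PS = (8 − 8)·39.5 = 0.
A monopolist chooses Q where MR = MC. MR = 87 − 4Q; setting this equal to 8 gives Q = 19.75 and P = 47.5.
PS = (47.5 − 8)·19.75 = 780.125.

Competition: PS = 0; Monopoly: PS = 780.125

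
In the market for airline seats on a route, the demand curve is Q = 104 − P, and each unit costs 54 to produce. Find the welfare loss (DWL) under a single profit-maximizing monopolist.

DWL = 312.5

Inverting demand: P = 104 − Q.
Under competition P = MC = 54, so Q = (104 − 54)/1 = 50.
Monopoly sets MR = MC: 104 − 2Q = 54 ⇒ Q = 25, P = 104 − 25 = 79.
DWL is the triangle between Q = 25 and Q = 50: ½·(50 − 25)·(79 − 54) = 312.5.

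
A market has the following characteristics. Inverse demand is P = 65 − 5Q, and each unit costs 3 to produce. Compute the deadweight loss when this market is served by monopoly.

DWL = 96.1

Perfect competition: P = MC = 3, so 65 − 5Q = 3 and Q = 12.4.
A monopolist chooses Q where MR = MC. MR = 65 − 10Q; setting this equal to 3 gives Q = 6.2 and P = 34.
DWL is the triangle between Q = 6.2 and Q = 12.4: ½·(12.4 − 6.2)·(34 − 3) = 96.1.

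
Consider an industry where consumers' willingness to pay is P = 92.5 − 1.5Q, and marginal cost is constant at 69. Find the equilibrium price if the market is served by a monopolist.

P = 80.75

Monopoly sets MR = MC: 92.5 − 3Q = 69 ⇒ Q = 47/6, P = 92.5 − 1.5·47/6 = 80.75.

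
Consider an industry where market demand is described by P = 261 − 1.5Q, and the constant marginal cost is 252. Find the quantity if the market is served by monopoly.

Q = 3

The monopolist equates marginal revenue to marginal cost: 261 − 3Q = 252, so Q = 3. From demand, P = 256.5.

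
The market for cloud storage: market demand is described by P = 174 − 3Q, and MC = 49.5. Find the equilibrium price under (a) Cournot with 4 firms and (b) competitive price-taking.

Cournot with 4 identical firms: the symmetric best-response condition is 174 − 15q = 49.5. Each firm produces q = 8.3, total output Q = 33.2, price P = 74.4.
Competitive firms price at marginal cost: P = 49.5, giving Q = 41.5.

Cournot: P = 74.4; Competition: P = 49.5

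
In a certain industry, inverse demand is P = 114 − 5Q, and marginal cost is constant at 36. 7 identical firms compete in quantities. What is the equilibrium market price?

Cournot with 7 identical firms: the symmetric best-response condition is 114 − 40q = 36. Each firm produces q = 1.95, total output Q = 13.65, price P = 45.75.

P = 45.75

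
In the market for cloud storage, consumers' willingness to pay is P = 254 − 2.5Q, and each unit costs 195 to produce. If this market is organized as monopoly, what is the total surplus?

The monopolist equates marginal revenue to marginal cost: 254 − 5Q = 195, so Q = 11.8. From demand, P = 224.5.
CS = ½·(254 − 224.5)·11.8 = 174.05; PS = (224.5 − 195)·11.8 = 348.1; TS = 522.15.

TS = 522.15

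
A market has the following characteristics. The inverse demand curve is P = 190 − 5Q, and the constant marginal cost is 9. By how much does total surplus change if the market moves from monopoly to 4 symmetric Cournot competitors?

The monopolist equates marginal revenue to marginal cost: 190 − 10Q = 9, so Q = 18.1. From demand, P = 99.5.
CS = ½·(190 − 99.5)·18.1 = 819.025; PS = (99.5 − 9)·18.1 = 1638.05; TS = 2457.075.
Cournot with 4 identical firms: the symmetric best-response condition is 190 − 25q = 9. Each firm produces q = 7.24, total output Q = 28.96, price P = 45.2.
CS = ½·(190 − 45.2)·28.96 = 2096.704; PS = (45.2 − 9)·28.96 = 1048.352; TS = 3145.056.
Change in total surplus: 3145.056 − 2457.075 = 687.981.

TS rises by 687.981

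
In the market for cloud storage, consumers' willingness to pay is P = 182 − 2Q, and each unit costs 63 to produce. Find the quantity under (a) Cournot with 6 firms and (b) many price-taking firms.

Cournot: Q = 51; Competition: Q = 59.5

Cournot with 6 identical firms: the symmetric best-response condition is 182 − 14q = 63. Each firm produces q = 8.5, total output Q = 51, price P = 80.
Perfect competition: P = MC = 63, so 182 − 2Q = 63 and Q = 59.5.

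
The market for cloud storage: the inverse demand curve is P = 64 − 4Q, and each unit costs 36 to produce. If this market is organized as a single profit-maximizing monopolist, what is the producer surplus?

The monopolist equates marginal revenue to marginal cost: 64 − 8Q = 36, so Q = 3.5. From demand, P = 50.
PS = (50 − 36)·3.5 = 49.

PS = 49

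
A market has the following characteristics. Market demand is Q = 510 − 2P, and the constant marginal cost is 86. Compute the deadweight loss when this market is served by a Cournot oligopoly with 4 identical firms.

Inverting demand: P = 255 − 0.5Q.
Perfect competition: P = MC = 86, so 255 − 0.5Q = 86 and Q = 338.
With 4 symmetric Cournot firms, each firm's FOC gives 255 − 2.5q = 86, so q = 67.6, Q = 4·67.6 = 270.4, and P = 119.8.
DWL is the triangle between Q = 270.4 and Q = 338: ½·(338 − 270.4)·(119.8 − 86) = 1142.44.

DWL = 1142.44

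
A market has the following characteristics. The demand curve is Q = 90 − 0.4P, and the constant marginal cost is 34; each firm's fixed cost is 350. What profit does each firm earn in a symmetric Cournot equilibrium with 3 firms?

π_i = 562.025

Inverting demand: P = 225 − 2.5Q.
Cournot with 3 identical firms: the symmetric best-response condition is 225 − 10q = 34. Each firm produces q = 19.1, total output Q = 57.3, price P = 81.75.
Each firm's profit = (81.75 − 34)·19.1 − 350 = 562.025.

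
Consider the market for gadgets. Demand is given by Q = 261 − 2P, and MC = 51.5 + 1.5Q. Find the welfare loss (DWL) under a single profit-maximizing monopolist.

DWL = 62.41

Inverting demand: P = 130.5 − 0.5Q.
Competitive equilibrium sets price equal to marginal cost: 130.5 − 0.5Q = 51.5 + 1.5Q, so Q = 39.5 and P = 110.75.
A monopolist chooses Q where MR = MC. MR = 130.5 − Q; setting this equal to 51.5 + 1.5Q gives Q = 31.6 and P = 114.7.
CS = ½·(130.5 − 110.75)·39.5 = 6241/16; PS = (110.75·39.5 − 51.5·39.5 − ½·1.5·39.5²) = 18723/16; TS = 1560.25.
CS = ½·(130.5 − 114.7)·31.6 = 249.64; PS = (114.7·31.6 − 51.5·31.6 − ½·1.5·31.6²) = 1248.2; TS = 1497.84.
DWL = 1560.25 − 1497.84 = 62.41.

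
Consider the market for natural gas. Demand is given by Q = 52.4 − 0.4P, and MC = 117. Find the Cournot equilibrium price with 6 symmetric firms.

P = 119

Inverting demand: P = 131 − 2.5Q.
In a 6-firm Cournot equilibrium, symmetry and the first-order condition give q = (131 − 117)/(17.5) = 0.8. So Q = 4.8 and P = 119.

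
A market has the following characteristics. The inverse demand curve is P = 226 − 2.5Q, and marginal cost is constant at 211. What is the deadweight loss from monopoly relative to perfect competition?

Perfect competition: P = MC = 211, so 226 − 2.5Q = 211 and Q = 6.
The monopolist equates marginal revenue to marginal cost: 226 − 5Q = 211, so Q = 3. From demand, P = 218.5.
DWL is the triangle between Q = 3 and Q = 6: ½·(6 − 3)·(218.5 − 211) = 11.25.

DWL = 11.25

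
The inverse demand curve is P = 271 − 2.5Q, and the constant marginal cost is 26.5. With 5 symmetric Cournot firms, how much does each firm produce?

Cournot with 5 identical firms: the symmetric best-response condition is 271 − 15q = 26.5. Each firm produces q = 16.3, total output Q = 81.5, price P = 67.25.

q_i = 16.3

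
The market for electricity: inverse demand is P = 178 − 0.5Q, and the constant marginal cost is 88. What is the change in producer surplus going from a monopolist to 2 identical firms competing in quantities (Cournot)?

A monopolist chooses Q where MR = MC. MR = 178 − Q; setting this equal to 88 gives Q = 90 and P = 133.
PS = (133 − 88)·90 = 4050.
In a 2-firm Cournot equilibrium, symmetry and the first-order condition give q = (178 − 88)/(1.5) = 60. So Q = 120 and P = 118.
PS = (118 − 88)·120 = 3600.
Change in producer surplus: 3600 − 4050 = −450.

PS falls by 450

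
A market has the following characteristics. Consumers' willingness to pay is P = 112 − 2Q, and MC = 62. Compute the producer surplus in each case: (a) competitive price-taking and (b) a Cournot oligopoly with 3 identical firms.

Perfect competition: P = MC = 62, so 112 − 2Q = 62 and Q = 25.
PS = (62 − 62)·25 = 0.
In a 3-firm Cournot equilibrium, symmetry and the first-order condition give q = (112 − 62)/(8) = 6.25. So Q = 18.75 and P = 74.5.
PS = (74.5 − 62)·18.75 = 234.375.

Competition: PS = 0; Cournot: PS = 234.375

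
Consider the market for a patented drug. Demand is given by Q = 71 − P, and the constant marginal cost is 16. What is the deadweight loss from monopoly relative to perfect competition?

Inverting demand: P = 71 − Q.
Competitive firms price at marginal cost: P = 16, giving Q = 55.
A monopolist chooses Q where MR = MC. MR = 71 − 2Q; setting this equal to 16 gives Q = 27.5 and P = 43.5.
DWL is the triangle between Q = 27.5 and Q = 55: ½·(55 − 27.5)·(43.5 − 16) = 378.125.

DWL = 378.125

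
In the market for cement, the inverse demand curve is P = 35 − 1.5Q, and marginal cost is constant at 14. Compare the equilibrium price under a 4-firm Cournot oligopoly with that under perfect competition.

Cournot: P = 18.2; Competition: P = 14

In a 4-firm Cournot equilibrium, symmetry and the first-order condition give q = (35 − 14)/(7.5) = 2.8. So Q = 11.2 and P = 18.2.
Under competition P = MC = 14, so Q = (35 − 14)/1.5 = 14.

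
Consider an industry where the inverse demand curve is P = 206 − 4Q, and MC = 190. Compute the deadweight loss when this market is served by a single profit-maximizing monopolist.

Perfect competition: P = MC = 190, so 206 − 4Q = 190 and Q = 4.
A monopolist chooses Q where MR = MC. MR = 206 − 8Q; setting this equal to 190 gives Q = 2 and P = 198.
DWL is the triangle between Q = 2 and Q = 4: ½·(4 − 2)·(198 − 190) = 8.

DWL = 8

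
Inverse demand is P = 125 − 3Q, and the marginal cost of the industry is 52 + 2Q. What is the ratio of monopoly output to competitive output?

Q_m/Q_c = 0.625

A monopolist chooses Q where MR = MC. MR = 125 − 6Q; setting this equal to 52 + 2Q gives Q = 9.125 and P = 97.625.
Under competition P = MC: 125 − 3Q = 52 + 2Q ⇒ Q = 14.6, P = 81.2.
Ratio Q_m/Q_c = 9.125/14.6 = 0.625.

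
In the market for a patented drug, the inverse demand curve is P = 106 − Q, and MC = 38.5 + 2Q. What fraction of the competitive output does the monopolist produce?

Q_m/Q_c = 0.75

The monopolist equates marginal revenue to marginal cost: 106 − 2Q = 38.5 + 2Q, so Q = 16.875. From demand, P = 89.125.
Competitive equilibrium sets price equal to marginal cost: 106 − Q = 38.5 + 2Q, so Q = 22.5 and P = 83.5.
Ratio Q_m/Q_c = 16.875/22.5 = 0.75.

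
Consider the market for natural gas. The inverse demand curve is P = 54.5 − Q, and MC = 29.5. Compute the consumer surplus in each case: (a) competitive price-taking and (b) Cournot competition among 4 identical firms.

Competition: CS = 312.5; Cournot: CS = 200

Under competition P = MC = 29.5, so Q = (54.5 − 29.5)/1 = 25.
CS = ½·(54.5 − 29.5)·25 = 312.5.
Cournot with 4 identical firms: the symmetric best-response condition is 54.5 − 5q = 29.5. Each firm produces q = 5, total output Q = 20, price P = 34.5.
CS = ½·(54.5 − 34.5)·20 = 200.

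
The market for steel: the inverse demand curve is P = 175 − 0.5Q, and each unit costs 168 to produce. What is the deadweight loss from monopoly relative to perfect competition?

Under competition P = MC = 168, so Q = (175 − 168)/0.5 = 14.
The monopolist equates marginal revenue to marginal cost: 175 − Q = 168, so Q = 7. From demand, P = 171.5.
DWL is the triangle between Q = 7 and Q = 14: ½·(14 − 7)·(171.5 − 168) = 12.25.

DWL = 12.25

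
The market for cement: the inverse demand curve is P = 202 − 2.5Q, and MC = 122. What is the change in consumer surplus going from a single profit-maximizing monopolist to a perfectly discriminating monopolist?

Consumer surplus falls by 320

The monopolist equates marginal revenue to marginal cost: 202 − 5Q = 122, so Q = 16. From demand, P = 162.
CS = ½·(202 − 162)·16 = 320.
With perfect price discrimination, output is the efficient level Q = 32 (where demand meets MC), but every buyer pays their willingness to pay: CS = 0 and PS = total surplus.
CS = 0.
Change in consumer surplus: 0 − 320 = −320.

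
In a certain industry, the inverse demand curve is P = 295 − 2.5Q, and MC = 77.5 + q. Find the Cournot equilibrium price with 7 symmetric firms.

P = 113.75

In a 7-firm Cournot equilibrium, symmetry and the first-order condition give q = (295 − 77.5)/(21) = 145/14. So Q = 72.5 and P = 113.75.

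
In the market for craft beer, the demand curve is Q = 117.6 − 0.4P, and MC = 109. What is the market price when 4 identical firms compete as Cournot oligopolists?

P = 146

Inverting demand: P = 294 − 2.5Q.
Cournot with 4 identical firms: the symmetric best-response condition is 294 − 12.5q = 109. Each firm produces q = 14.8, total output Q = 59.2, price P = 146.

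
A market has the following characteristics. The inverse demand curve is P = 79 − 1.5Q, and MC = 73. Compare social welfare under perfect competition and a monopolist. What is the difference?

Competitive firms price at marginal cost: P = 73, giving Q = 4.
CS = ½·(79 − 73)·4 = 12; PS = (73 − 73)·4 = 0; TS = 12.
Monopoly sets MR = MC: 79 − 3Q = 73 ⇒ Q = 2, P = 79 − 1.5·2 = 76.
CS = ½·(79 − 76)·2 = 3; PS = (76 − 73)·2 = 6; TS = 9.
Change in social welfare: 9 − 12 = −3.

Social welfare falls by 3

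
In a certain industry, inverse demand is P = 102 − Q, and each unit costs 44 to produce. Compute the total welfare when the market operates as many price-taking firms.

TS = 1682

Under competition P = MC = 44, so Q = (102 − 44)/1 = 58.
CS = ½·(102 − 44)·58 = 1682; PS = (44 − 44)·58 = 0; TS = 1682.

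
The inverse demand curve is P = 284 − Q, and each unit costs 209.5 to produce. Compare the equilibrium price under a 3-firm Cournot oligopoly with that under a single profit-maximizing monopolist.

With 3 symmetric Cournot firms, each firm's FOC gives 284 − 4q = 209.5, so q = 18.625, Q = 3·18.625 = 55.875, and P = 228.125.
The monopolist equates marginal revenue to marginal cost: 284 − 2Q = 209.5, so Q = 37.25. From demand, P = 246.75.

Cournot: P = 228.125; Monopoly: P = 246.75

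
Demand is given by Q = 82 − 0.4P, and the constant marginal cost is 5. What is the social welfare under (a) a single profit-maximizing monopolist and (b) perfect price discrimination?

Monopoly: TS = 6000; Perfect PD: TS = 8000

Inverting demand: P = 205 − 2.5Q.
The monopolist equates marginal revenue to marginal cost: 205 − 5Q = 5, so Q = 40. From demand, P = 105.
CS = ½·(205 − 105)·40 = 2000; PS = (105 − 5)·40 = 4000; TS = 6000.
A perfectly discriminating monopolist sells every unit with P(Q) ≥ MC(Q), so output equals the competitive quantity Q = 80. Each buyer pays their reservation price, so CS = 0 and the firm captures all surplus.
TS = 8000 (equal to competitive TS).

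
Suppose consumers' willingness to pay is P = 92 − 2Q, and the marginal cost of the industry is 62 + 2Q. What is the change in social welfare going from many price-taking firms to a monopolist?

TS falls by 12.5

Competitive equilibrium sets price equal to marginal cost: 92 − 2Q = 62 + 2Q, so Q = 7.5 and P = 77.
CS = ½·(92 − 77)·7.5 = 56.25; PS = (77·7.5 − 62·7.5 − ½·2·7.5²) = 56.25; TS = 112.5.
A monopolist chooses Q where MR = MC. MR = 92 − 4Q; setting this equal to 62 + 2Q gives Q = 5 and P = 82.
CS = ½·(92 − 82)·5 = 25; PS = (82·5 − 62·5 − ½·2·5²) = 75; TS = 100.
Change in social welfare: 100 − 112.5 = −12.5.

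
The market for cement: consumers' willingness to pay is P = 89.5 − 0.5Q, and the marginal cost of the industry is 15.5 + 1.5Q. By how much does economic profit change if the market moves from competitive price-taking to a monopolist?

Economic profit rises by 68.45

Under competition P = MC: 89.5 − 0.5Q = 15.5 + 1.5Q ⇒ Q = 37, P = 71.
Profit = 71·37 − (15.5·37 + ½·1.5·37²) = 1026.75.
A monopolist chooses Q where MR = MC. MR = 89.5 − Q; setting this equal to 15.5 + 1.5Q gives Q = 29.6 and P = 74.7.
Profit = 74.7·29.6 − (15.5·29.6 + ½·1.5·29.6²) = 1095.2.
Change in economic profit: 1095.2 − 1026.75 = 68.45.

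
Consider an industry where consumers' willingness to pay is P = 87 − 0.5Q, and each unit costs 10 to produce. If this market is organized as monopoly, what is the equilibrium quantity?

The monopolist equates marginal revenue to marginal cost: 87 − Q = 10, so Q = 77. From demand, P = 48.5.

Q = 77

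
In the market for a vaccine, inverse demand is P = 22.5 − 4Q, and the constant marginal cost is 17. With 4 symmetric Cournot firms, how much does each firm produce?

q_i = 0.275

With 4 symmetric Cournot firms, each firm's FOC gives 22.5 − 20q = 17, so q = 0.275, Q = 4·0.275 = 1.1, and P = 18.1.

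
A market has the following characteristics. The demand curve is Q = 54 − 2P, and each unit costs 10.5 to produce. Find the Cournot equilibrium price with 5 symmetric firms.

Inverting demand: P = 27 − 0.5Q.
Cournot with 5 identical firms: the symmetric best-response condition is 27 − 3q = 10.5. Each firm produces q = 5.5, total output Q = 27.5, price P = 13.25.

P = 13.25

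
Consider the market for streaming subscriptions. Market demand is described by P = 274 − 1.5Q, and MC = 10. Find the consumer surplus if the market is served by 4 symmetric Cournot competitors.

CS = 14868.48

In a 4-firm Cournot equilibrium, symmetry and the first-order condition give q = (274 − 10)/(7.5) = 35.2. So Q = 140.8 and P = 62.8.
CS = ½·(274 − 62.8)·140.8 = 14868.48.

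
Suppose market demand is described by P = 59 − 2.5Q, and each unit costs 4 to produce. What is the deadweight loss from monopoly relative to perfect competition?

Competitive firms price at marginal cost: P = 4, giving Q = 22.
Monopoly sets MR = MC: 59 − 5Q = 4 ⇒ Q = 11, P = 59 − 2.5·11 = 31.5.
DWL is the triangle between Q = 11 and Q = 22: ½·(22 − 11)·(31.5 − 4) = 151.25.

DWL = 151.25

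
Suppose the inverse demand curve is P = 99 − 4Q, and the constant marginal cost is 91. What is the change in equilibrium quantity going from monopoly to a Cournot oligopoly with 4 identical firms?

The monopolist equates marginal revenue to marginal cost: 99 − 8Q = 91, so Q = 1. From demand, P = 95.
With 4 symmetric Cournot firms, each firm's FOC gives 99 − 20q = 91, so q = 0.4, Q = 4·0.4 = 1.6, and P = 92.6.
Change in equilibrium quantity: 1.6 − 1 = 0.6.

Q rises by 0.6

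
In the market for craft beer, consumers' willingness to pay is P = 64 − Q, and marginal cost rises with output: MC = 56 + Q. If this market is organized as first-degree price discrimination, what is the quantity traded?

With perfect price discrimination, output is the efficient level Q = 4 (where demand meets MC), but every buyer pays their willingness to pay: CS = 0 and PS = total surplus.

Q = 4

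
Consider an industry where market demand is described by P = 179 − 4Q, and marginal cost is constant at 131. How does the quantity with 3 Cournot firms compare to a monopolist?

Cournot: Q = 9; Monopoly: Q = 6

In a 3-firm Cournot equilibrium, symmetry and the first-order condition give q = (179 − 131)/(16) = 3. So Q = 9 and P = 143.
Monopoly sets MR = MC: 179 − 8Q = 131 ⇒ Q = 6, P = 179 − 4·6 = 155.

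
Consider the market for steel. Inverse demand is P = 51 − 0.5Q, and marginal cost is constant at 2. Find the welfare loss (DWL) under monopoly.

DWL = 600.25

Under competition P = MC = 2, so Q = (51 − 2)/0.5 = 98.
The monopolist equates marginal revenue to marginal cost: 51 − Q = 2, so Q = 49. From demand, P = 26.5.
DWL is the triangle between Q = 49 and Q = 98: ½·(98 − 49)·(26.5 − 2) = 600.25.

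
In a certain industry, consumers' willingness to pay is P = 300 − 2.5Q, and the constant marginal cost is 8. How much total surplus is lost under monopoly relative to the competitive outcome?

DWL = 4263.2

Perfect competition: P = MC = 8, so 300 − 2.5Q = 8 and Q = 116.8.
Monopoly sets MR = MC: 300 − 5Q = 8 ⇒ Q = 58.4, P = 300 − 2.5·58.4 = 154.
DWL is the triangle between Q = 58.4 and Q = 116.8: ½·(116.8 − 58.4)·(154 − 8) = 4263.2.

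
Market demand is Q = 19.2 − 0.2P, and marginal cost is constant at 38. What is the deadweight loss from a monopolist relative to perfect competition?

Inverting demand: P = 96 − 5Q.
Perfect competition: P = MC = 38, so 96 − 5Q = 38 and Q = 11.6.
The monopolist equates marginal revenue to marginal cost: 96 − 10Q = 38, so Q = 5.8. From demand, P = 67.
DWL is the triangle between Q = 5.8 and Q = 11.6: ½·(11.6 − 5.8)·(67 − 38) = 84.1.

DWL = 84.1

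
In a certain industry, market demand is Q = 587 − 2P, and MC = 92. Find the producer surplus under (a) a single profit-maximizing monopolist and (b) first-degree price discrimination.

Inverting demand: P = 293.5 − 0.5Q.
The monopolist equates marginal revenue to marginal cost: 293.5 − Q = 92, so Q = 201.5. From demand, P = 192.75.
PS = (192.75 − 92)·201.5 = 20301.125.
With perfect price discrimination, output is the efficient level Q = 403 (where demand meets MC), but every buyer pays their willingness to pay: CS = 0 and PS = total surplus.
PS = ½·(293.5 − 92)·403 = 40602.25.

Monopoly: PS = 20301.125; Perfect PD: PS = 40602.25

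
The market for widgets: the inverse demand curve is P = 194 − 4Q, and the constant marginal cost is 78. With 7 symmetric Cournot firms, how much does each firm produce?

With 7 symmetric Cournot firms, each firm's FOC gives 194 − 32q = 78, so q = 3.625, Q = 7·3.625 = 25.375, and P = 92.5.

q_i = 3.625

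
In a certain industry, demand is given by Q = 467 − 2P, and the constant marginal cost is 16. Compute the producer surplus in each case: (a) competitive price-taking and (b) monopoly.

Inverting demand: P = 233.5 − 0.5Q.
Competitive firms price at marginal cost: P = 16, giving Q = 435.
PS = (16 − 16)·435 = 0.
Monopoly sets MR = MC: 233.5 − Q = 16 ⇒ Q = 217.5, P = 233.5 − 0.5·217.5 = 124.75.
PS = (124.75 − 16)·217.5 = 23653.125.

Competition: PS = 0; Monopoly: PS = 23653.125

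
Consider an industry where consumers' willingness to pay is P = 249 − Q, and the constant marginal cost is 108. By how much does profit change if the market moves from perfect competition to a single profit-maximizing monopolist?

π rises by 4970.25

Perfect competition: P = MC = 108, so 249 − Q = 108 and Q = 141.
Profit = (108 − 108)·141 = 0.
The monopolist equates marginal revenue to marginal cost: 249 − 2Q = 108, so Q = 70.5. From demand, P = 178.5.
Profit = (178.5 − 108)·70.5 = 4970.25.
Change in profit: 4970.25 − 0 = 4970.25.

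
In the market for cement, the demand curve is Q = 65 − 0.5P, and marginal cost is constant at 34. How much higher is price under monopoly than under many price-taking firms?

Inverting demand: P = 130 − 2Q.
Competitive firms price at marginal cost: P = 34, giving Q = 48.
A monopolist chooses Q where MR = MC. MR = 130 − 4Q; setting this equal to 34 gives Q = 24 and P = 82.
Change in price: 82 − 34 = 48.

P rises by 48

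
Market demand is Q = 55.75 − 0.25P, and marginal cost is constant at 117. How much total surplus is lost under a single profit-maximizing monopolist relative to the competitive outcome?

Inverting demand: P = 223 − 4Q.
Under competition P = MC = 117, so Q = (223 − 117)/4 = 26.5.
The monopolist equates marginal revenue to marginal cost: 223 − 8Q = 117, so Q = 13.25. From demand, P = 170.
DWL is the triangle between Q = 13.25 and Q = 26.5: ½·(26.5 − 13.25)·(170 − 117) = 351.125.

DWL = 351.125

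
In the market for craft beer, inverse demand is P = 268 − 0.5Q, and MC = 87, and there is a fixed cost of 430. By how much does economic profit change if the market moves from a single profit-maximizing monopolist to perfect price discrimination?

The monopolist equates marginal revenue to marginal cost: 268 − Q = 87, so Q = 181. From demand, P = 177.5.
Profit = (177.5 − 87)·181 − 430 = 15950.5.
Under first-degree price discrimination the firm charges each unit its demand price and produces up to where P = MC, i.e. Q = 362. Consumer surplus is zero; producer surplus equals total surplus.
PS equals the full surplus area, 32761. Profit = 32761 − 430 = 32331.
Change in economic profit: 32331 − 15950.5 = 16380.5.

Economic profit rises by 16380.5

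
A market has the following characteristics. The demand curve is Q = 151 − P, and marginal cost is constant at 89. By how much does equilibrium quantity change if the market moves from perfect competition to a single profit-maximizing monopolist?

Inverting demand: P = 151 − Q.
Competitive firms price at marginal cost: P = 89, giving Q = 62.
The monopolist equates marginal revenue to marginal cost: 151 − 2Q = 89, so Q = 31. From demand, P = 120.
Change in equilibrium quantity: 31 − 62 = −31.

Equilibrium quantity falls by 31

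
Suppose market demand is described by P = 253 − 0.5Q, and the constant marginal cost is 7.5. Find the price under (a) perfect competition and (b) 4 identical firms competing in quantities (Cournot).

Competitive firms price at marginal cost: P = 7.5, giving Q = 491.
In a 4-firm Cournot equilibrium, symmetry and the first-order condition give q = (253 − 7.5)/(2.5) = 98.2. So Q = 392.8 and P = 56.6.

Competition: P = 7.5; Cournot: P = 56.6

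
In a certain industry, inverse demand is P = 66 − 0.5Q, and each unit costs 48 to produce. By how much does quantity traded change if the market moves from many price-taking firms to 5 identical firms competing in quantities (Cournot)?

Quantity traded falls by 6

Competitive firms price at marginal cost: P = 48, giving Q = 36.
In a 5-firm Cournot equilibrium, symmetry and the first-order condition give q = (66 − 48)/(3) = 6. So Q = 30 and P = 51.
Change in quantity traded: 30 − 36 = −6.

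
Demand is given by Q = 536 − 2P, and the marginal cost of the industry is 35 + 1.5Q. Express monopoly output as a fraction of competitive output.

Inverting demand: P = 268 − 0.5Q.
A monopolist chooses Q where MR = MC. MR = 268 − Q; setting this equal to 35 + 1.5Q gives Q = 93.2 and P = 221.4.
Under competition P = MC: 268 − 0.5Q = 35 + 1.5Q ⇒ Q = 116.5, P = 209.75.
Ratio Q_m/Q_c = 93.2/116.5 = 0.8.

Q_m/Q_c = 0.8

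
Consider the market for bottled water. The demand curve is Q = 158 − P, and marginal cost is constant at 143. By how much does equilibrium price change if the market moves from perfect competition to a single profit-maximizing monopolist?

Inverting demand: P = 158 − Q.
Competitive firms price at marginal cost: P = 143, giving Q = 15.
A monopolist chooses Q where MR = MC. MR = 158 − 2Q; setting this equal to 143 gives Q = 7.5 and P = 150.5.
Change in equilibrium price: 150.5 − 143 = 7.5.

Equilibrium price rises by 7.5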